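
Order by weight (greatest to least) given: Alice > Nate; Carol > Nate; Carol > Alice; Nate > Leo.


Constraints: Alice > Nate; Carol > Nate; Carol > Alice; Nate > Leo
Method: at each step, the next-highest is the one remaining person who never appears on the smaller side of a constraint between remaining people.
  Step 1: remaining {Alice, Nate, Carol, Leo}; on the smaller side: {Alice, Nate, Leo} → Carol is next (Carol > Nate; Carol > Alice).
  Step 2: remaining {Alice, Nate, Leo}; on the smaller side: {Nate, Leo} → Alice is next (Alice > Nate).
  Step 3: remaining {Nate, Leo}; on the smaller side: {Leo} → Nate is next (Nate > Leo).
  Step 4: only Leo remains → lowest.
Final ranking (highest to lowest):

Carol > Alice > Nate > Leo


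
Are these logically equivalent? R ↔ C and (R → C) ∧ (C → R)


Expression 1: R ↔ C
Expression 2: (R → C) ∧ (C → R)
Truth table (R C | Expr1 Expr2):
  T T |   T     T
  T F |   F     F
  F T |   F     F
  F F |   T     T
All 4 rows agree, so the expressions are logically equivalent.

Yes


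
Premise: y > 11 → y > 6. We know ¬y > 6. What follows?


Modus tollens: P → Q, ¬Q ⊢ ¬P
P: y > 11
Q: y > 6
We have P → Q and Q is false.
By modus tollens, P must be false.

It is not the case that y > 11


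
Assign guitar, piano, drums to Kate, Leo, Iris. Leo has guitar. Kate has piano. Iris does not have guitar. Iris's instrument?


From clues:
  Kate → piano
  Leo → guitar
By elimination, Iris gets the remaining.

drums


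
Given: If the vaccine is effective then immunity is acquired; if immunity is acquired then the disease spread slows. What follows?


Hypothetical syllogism: P → Q, Q → R ⊢ P → R
Premise 1: the vaccine is effective → immunity is acquired
Premise 2: immunity is acquired → the disease spread slows
Chain the implications: the middle term (immunity is acquired) links the two.
Conclusion: If the vaccine is effective, then the disease spread slows.

If the vaccine is effective, then the disease spread slows.


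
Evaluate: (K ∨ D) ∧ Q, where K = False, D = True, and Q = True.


K = False, D = True, Q = True
Step 1: K ∨ D = False OR True = True
Step 2: True ∧ Q = True AND True = True
OR is true when at least one operand is true; AND requires both.

True


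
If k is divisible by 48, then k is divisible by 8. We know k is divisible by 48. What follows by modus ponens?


Modus ponens: P → Q, P ⊢ Q
P: k is divisible by 48
Q: k is divisible by 8
We have P → Q and P is true.
By modus ponens, Q must be true.

k is divisible by 8


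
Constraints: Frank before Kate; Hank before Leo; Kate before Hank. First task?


Constraints: Frank before Kate; Hank before Leo; Kate before Hank
The first task can have nothing scheduled before it, so it must never appear on the right of a 'before'.
Tasks appearing after some 'before': Kate, Leo, Hank.
The only task not in that list is Frank → it is first.

Frank


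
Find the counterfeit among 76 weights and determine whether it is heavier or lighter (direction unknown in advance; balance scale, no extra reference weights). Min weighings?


Let n = 76. 152 possibilities (n weights × lighter/heavier); each weighing has 3 outcomes.
Bound for k weighings: say the first weighing puts j weights on each pan. If it tips, the 2j weighed weights remain suspects (each with a known direction) and k-1 weighings give 3^(k-1) outcomes; 3^(k-1) is odd, so 2j ≤ 3^(k-1) - 1. If it balances, the n - 2j unweighed weights remain with direction unknown: 2(n - 2j) ≤ 3^(k-1) - 1 by the same parity argument. Adding, n ≤ (3^(k-1) - 1) + (3^(k-1) - 1)/2 = (3^k - 3)/2, and the classical three-group strategy achieves this (3 weights in 2 weighings, 12 in 3, 39 in 4, 120 in 5).
So we need the smallest k with (3^k - 3)/2 ≥ 76.
k = 4: (3^4 - 3)/2 = 39 < 76 ✗
k = 5: (3^5 - 3)/2 = 120 ≥ 76 ✓

5


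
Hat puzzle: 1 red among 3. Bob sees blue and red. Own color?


Total red = 1, seen red = 1
Own red = 1 - 1 = 0
Bob's hat is blue.

blue


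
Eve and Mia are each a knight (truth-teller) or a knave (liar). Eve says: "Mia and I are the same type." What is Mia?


Eve says: "Mia and I are the same type."
Case 1: Eve is a Knight (truth-teller)
  Statement is true → they ARE the same → Mia is also a Knight
Case 2: Eve is a Knave (liar)
  Statement is false → they are NOT the same → Mia is a Knight
In both cases, Mia is a Knight.

Knight


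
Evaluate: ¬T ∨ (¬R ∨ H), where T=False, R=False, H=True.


T = False, R = False, H = True
Expression: ¬T ∨ (¬R ∨ H)
Step 1: ¬R = NOT False = True
Step 2: ¬R ∨ H = True OR True = True
Step 3: ¬T = NOT False = True
Step 4: (True) ∨ (True) = True OR True = True

True


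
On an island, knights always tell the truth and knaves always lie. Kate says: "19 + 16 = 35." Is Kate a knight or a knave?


Statement: "19 + 16 = 35."
Actual: 19 + 16 = 35
Claimed: 35
Statement is TRUE → Kate tells the truth → Knight

Knight


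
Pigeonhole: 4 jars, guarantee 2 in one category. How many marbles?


Pigeonhole: to guarantee k in one of n categories, need (k-1)×n + 1.
k = 2, n = 4
Minimum = (2-1) × 4 + 1 = 1 × 4 + 1

5


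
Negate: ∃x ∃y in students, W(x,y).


Original: ∃x ∃y W(x,y)
Rule: ¬∀→∃, ¬∃→∀, negate predicate.
Negation: ∀x ∀y ¬W(x,y)

∀x ∀y ¬W(x,y)


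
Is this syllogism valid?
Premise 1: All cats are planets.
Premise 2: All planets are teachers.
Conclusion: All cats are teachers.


Premise 1: All cats are planets.
Premise 2: All planets are teachers.
Conclusion: All cats are teachers.
Barbara syllogism (AAA-1): All A are B, All B are C → All A are C.
Middle term (planets) distributed in premise 2.

Valid


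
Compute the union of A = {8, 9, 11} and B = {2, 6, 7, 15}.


A = {8, 9, 11}
B = {2, 6, 7, 15}
Operation: union
All elements combined: 2, 6, 7, 8, 9, 11, 15

{2, 6, 7, 8, 9, 11, 15}


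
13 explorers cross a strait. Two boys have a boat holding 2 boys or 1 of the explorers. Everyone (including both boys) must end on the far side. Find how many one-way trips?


Per crossing of one of the explorers: boys→, one←, one of the explorers→, one← = 4 trips
13 × 4 = 52, + 1 final boys→ = 53
Minimum trips = 53

53


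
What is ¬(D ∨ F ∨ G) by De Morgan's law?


De Morgan's law: ¬(P ∨ Q ∨ R) ≡ ¬P ∧ ¬Q ∧ ¬R
¬(D ∨ F ∨ G) = ¬D ∧ ¬F ∧ ¬G

¬D ∧ ¬F ∧ ¬G


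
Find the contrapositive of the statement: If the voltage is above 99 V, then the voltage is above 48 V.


Original: If the voltage is above 99 V, then the voltage is above 48 V
Contrapositive: If ¬Q, then ¬P
Negate Q: not (the voltage is above 48 V)
Negate P: not (the voltage is above 99 V)

If not (the voltage is above 48 V), then not (the voltage is above 99 V).


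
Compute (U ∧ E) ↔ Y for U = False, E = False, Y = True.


U = False, E = False, Y = True
Step 1: U ∧ E = False AND False = False
Step 2: (False) ↔ Y: true when both sides have same truth value.
Result: False ↔ True = False

False


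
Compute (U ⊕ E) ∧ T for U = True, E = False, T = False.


U = True, E = False, T = False
Step 1: U ⊕ E = True XOR False = True
Step 2: True ∧ T = True AND False = False
XOR true when exactly one of U,E is true; then AND with T.

False


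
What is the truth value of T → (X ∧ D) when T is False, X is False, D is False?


T = False, X = False, D = False
Step 1: X ∧ D = False AND False = False
Step 2: T → (False): false only when T=True and consequent=False.
Result: True

True


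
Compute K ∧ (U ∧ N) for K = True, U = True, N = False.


K = True, U = True, N = False
Step 1: U ∧ N = True AND False = False
Step 2: K ∧ False = True AND False = False
AND is true only when ALL operands are true.

False


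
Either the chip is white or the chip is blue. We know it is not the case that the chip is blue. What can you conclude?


Disjunctive syllogism: P ∨ Q, ¬P ⊢ Q
Disjunction: the chip is white ∨ the chip is blue
We know it is not the case that the chip is blue.
By disjunctive syllogism, the other disjunct must be true.

The chip is white


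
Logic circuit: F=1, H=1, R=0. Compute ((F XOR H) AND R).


F XOR H = 1^1 = 0
0 AND 0 = 0

0


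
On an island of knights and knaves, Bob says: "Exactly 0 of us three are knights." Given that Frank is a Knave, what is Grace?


Bob claims exactly 0 knights among Bob, Frank, Grace.
Given: Frank is a Knave.

Case 1: Bob is a Knight (tells truth)
  Then exactly 0 of the three are knights.
  Counting Bob, Frank: 1 knight(s) so far. Need -1 more → impossible.
Case 2: Bob is a Knave (lies)
  Then the count is NOT 0.
  If Grace = Knave, count = 0 = 0 → claim would be true, contradicts lie.
  If Grace = Knight, count = 1 ≠ 0 → lie confirmed ✓

Grace is a Knight.

Knight


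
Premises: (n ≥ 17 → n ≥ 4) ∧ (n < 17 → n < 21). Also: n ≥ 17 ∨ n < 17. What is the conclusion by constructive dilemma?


Constructive dilemma: (P → Q) ∧ (R → S), P ∨ R ⊢ Q ∨ S
Premise 1: n ≥ 17 → n ≥ 4
Premise 2: n < 17 → n < 21
Premise 3: n ≥ 17 ∨ n < 17
Case 1: Assuming n ≥ 17, then by Premise 1, n ≥ 4.
Case 2: Assuming n < 17, then by Premise 2, n < 21.
Since one of n ≥ 17 or n < 17 must hold, we get n ≥ 4 or n < 21.

n ≥ 4 or n < 21.


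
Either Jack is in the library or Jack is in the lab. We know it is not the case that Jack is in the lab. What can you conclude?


Disjunctive syllogism: P ∨ Q, ¬P ⊢ Q
Disjunction: Jack is in the library ∨ Jack is in the lab
We know it is not the case that Jack is in the lab.
By disjunctive syllogism, the other disjunct must be true.

Jack is in the library


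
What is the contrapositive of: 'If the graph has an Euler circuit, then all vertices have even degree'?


Original: If the graph has an Euler circuit, then all vertices have even degree
Contrapositive: If ¬Q, then ¬P
Negate Q: not (all vertices have even degree)
Negate P: not (the graph has an Euler circuit)

If not (all vertices have even degree), then not (the graph has an Euler circuit).


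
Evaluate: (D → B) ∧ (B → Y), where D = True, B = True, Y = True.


D = True, B = True, Y = True
Step 1: D → B is false only when D=True and B=False. Result: True
Step 2: B → Y is false only when B=True and Y=False. Result: True
Step 3: True ∧ True = True

True


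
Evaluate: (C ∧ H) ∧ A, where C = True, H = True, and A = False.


C = True, H = True, A = False
Step 1: C ∧ H = True AND True = True
Step 2: True ∧ A = True AND False = False
AND is true only when ALL operands are true.

False


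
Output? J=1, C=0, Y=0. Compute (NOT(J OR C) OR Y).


J OR C = 1
NOT(1) = 0
0 OR 0 = 0

0


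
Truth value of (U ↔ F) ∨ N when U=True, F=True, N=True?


U = True, F = True, N = True
Expression: (U ↔ F) ∨ N
Step 1: U ↔ F = (True iff True) (true when values match) = True
Step 2: (True) ∨ N = True OR True = True

True


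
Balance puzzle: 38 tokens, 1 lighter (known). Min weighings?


Each weighing has 3 outcomes (left heavy / balance / right heavy), so k weighings distinguish at most 3^k cases; splitting into three near-equal groups achieves this.
Need 3^k ≥ 38: 3^3 = 27 < 38 ≤ 3^4 = 81
k = ⌈log₃(38)⌉ = 4

4


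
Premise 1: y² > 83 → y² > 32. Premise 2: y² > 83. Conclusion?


Modus ponens: P → Q, P ⊢ Q
P: y² > 83
Q: y² > 32
We have P → Q and P is true.
By modus ponens, Q must be true.

y² > 32


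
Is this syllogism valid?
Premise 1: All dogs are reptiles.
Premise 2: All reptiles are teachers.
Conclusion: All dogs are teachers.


Premise 1: All dogs are reptiles.
Premise 2: All reptiles are teachers.
Conclusion: All dogs are teachers.
Barbara syllogism (AAA-1): All A are B, All B are C → All A are C.
Middle term (reptiles) distributed in premise 2.

Valid


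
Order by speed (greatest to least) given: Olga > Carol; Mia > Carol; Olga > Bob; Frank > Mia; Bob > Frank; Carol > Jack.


Constraints: Olga > Carol; Mia > Carol; Olga > Bob; Frank > Mia; Bob > Frank; Carol > Jack
Method: at each step, the next-highest is the one remaining person who never appears on the smaller side of a constraint between remaining people.
  Step 1: remaining {Jack, Bob, Mia, Carol, Frank, Olga}; on the smaller side: {Jack, Bob, Mia, Carol, Frank} → Olga is next (Olga > Carol; Olga > Bob).
  Step 2: remaining {Jack, Bob, Mia, Carol, Frank}; on the smaller side: {Jack, Mia, Carol, Frank} → Bob is next (Bob > Frank).
  Step 3: remaining {Jack, Mia, Carol, Frank}; on the smaller side: {Jack, Mia, Carol} → Frank is next (Frank > Mia).
  Step 4: remaining {Jack, Mia, Carol}; on the smaller side: {Jack, Carol} → Mia is next (Mia > Carol).
  Step 5: remaining {Jack, Carol}; on the smaller side: {Jack} → Carol is next (Carol > Jack).
  Step 6: only Jack remains → lowest.
Final ranking (highest to lowest):

Olga > Bob > Frank > Mia > Carol > Jack


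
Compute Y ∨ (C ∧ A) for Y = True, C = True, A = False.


Y = True, C = True, A = False
Step 1: C ∧ A = True AND False = False
Step 2: Y ∨ False = True OR False = True
AND evaluated first (higher precedence); then OR applied.

True


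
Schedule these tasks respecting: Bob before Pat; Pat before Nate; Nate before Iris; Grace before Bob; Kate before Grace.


Constraints: Bob before Pat; Pat before Nate; Nate before Iris; Grace before Bob; Kate before Grace
Method: repeatedly schedule the remaining task that has no remaining task required before it.
  Step 1: remaining {Nate, Kate, Pat, Bob, Grace, Iris}; every task except Kate still has a predecessor pending → schedule Kate.
  Step 2: remaining {Nate, Pat, Bob, Grace, Iris}; every task except Grace still has a predecessor pending → schedule Grace.
  Step 3: remaining {Nate, Pat, Bob, Iris}; every task except Bob still has a predecessor pending → schedule Bob.
  Step 4: remaining {Nate, Pat, Iris}; every task except Pat still has a predecessor pending → schedule Pat.
  Step 5: remaining {Nate, Iris}; every task except Nate still has a predecessor pending → schedule Nate.
  Step 6: only Iris remains → schedule Iris.
Resulting order:

Kate → Grace → Bob → Pat → Nate → Iris


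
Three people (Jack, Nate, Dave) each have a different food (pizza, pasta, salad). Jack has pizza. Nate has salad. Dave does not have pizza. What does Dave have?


From clues:
  Nate → salad
  Jack → pizza
By elimination, Dave gets the remaining.

pasta


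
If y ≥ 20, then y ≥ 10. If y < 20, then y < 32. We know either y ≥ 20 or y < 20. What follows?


Constructive dilemma: (P → Q) ∧ (R → S), P ∨ R ⊢ Q ∨ S
Premise 1: y ≥ 20 → y ≥ 10
Premise 2: y < 20 → y < 32
Premise 3: y ≥ 20 ∨ y < 20
Case 1: Assuming y ≥ 20, then by Premise 1, y ≥ 10.
Case 2: Assuming y < 20, then by Premise 2, y < 32.
Since one of y ≥ 20 or y < 20 must hold, we get y ≥ 10 or y < 32.

y ≥ 10 or y < 32.


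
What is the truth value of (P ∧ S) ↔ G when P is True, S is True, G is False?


P = True, S = True, G = False
Step 1: P ∧ S = True AND True = True
Step 2: (True) ↔ G: true when both sides have same truth value.
Result: True ↔ False = False

False


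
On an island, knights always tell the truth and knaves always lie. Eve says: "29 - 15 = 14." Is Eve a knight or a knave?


Statement: "29 - 15 = 14."
Actual: 29 - 15 = 14
Claimed: 14
Statement is TRUE → Eve tells the truth → Knight

Knight


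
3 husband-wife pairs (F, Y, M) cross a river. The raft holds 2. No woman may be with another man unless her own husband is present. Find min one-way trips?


Label couples F, Y, M (H = husband, W = wife).
Counting alone: 6 people, the raft carries 2 and someone must bring it back, so each round trip nets at most +1 on the far side until the last crossing → at least 9 trips. The jealousy constraint makes 9 impossible; the shortest valid schedule has 11:
1. WF+WY →  (far: WF,WY; near: HF,HY,HM,WM)
2. WF ←       (far: WY; near: HF,HY,HM,WF,WM)
3. WF+WM →  (far: WF,WY,WM; near: HF,HY,HM)
4. WF ←       (far: WY,WM; near: HF,HY,HM,WF)
5. HY+HM →  (far: HY,WY,HM,WM; near: HF,WF)
6. HY+WY ←  (far: HM,WM; near: HF,WF,HY,WY)
7. HF+HY →  (far: HF,HY,HM,WM; near: WF,WY)
8. WM ←       (far: HF,HY,HM; near: WF,WY,WM)
9. WF+WY →  (far: HF,WF,HY,WY,HM; near: WM)
10. HM ←      (far: HF,WF,HY,WY; near: HM,WM)
11. HM+WM → (far: all six; near: empty)
In every state each wife is either with her husband or with no other man.
Minimum trips = 11

11


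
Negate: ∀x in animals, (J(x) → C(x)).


Original: ∀x (J(x) → C(x))
Rule: ¬∀→∃, ¬∃→∀, negate predicate.
Negation: ∃x (J(x) ∧ ¬C(x))

∃x (J(x) ∧ ¬C(x))


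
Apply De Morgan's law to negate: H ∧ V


De Morgan's law: ¬(P ∧ Q) ≡ ¬P ∨ ¬Q
¬(H ∧ V) = ¬H ∨ ¬V

¬H ∨ ¬V


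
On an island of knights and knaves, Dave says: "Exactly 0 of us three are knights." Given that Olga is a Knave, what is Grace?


Dave claims exactly 0 knights among Dave, Olga, Grace.
Given: Olga is a Knave.

Case 1: Dave is a Knight (tells truth)
  Then exactly 0 of the three are knights.
  Counting Dave, Olga: 1 knight(s) so far. Need -1 more → impossible.
Case 2: Dave is a Knave (lies)
  Then the count is NOT 0.
  If Grace = Knave, count = 0 = 0 → claim would be true, contradicts lie.
  If Grace = Knight, count = 1 ≠ 0 → lie confirmed ✓

Grace is a Knight.

Knight


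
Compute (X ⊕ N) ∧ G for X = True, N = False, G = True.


X = True, N = False, G = True
Step 1: X ⊕ N = True XOR False = True
Step 2: True ∧ G = True AND True = True
XOR true when exactly one of X,N is true; then AND with G.

True


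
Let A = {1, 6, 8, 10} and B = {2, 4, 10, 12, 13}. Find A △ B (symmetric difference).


A = {1, 6, 8, 10}
B = {2, 4, 10, 12, 13}
Operation: symmetric difference
In A only: [1, 6, 8], in B only: [2, 4, 12, 13]

{1, 2, 4, 6, 8, 12, 13}


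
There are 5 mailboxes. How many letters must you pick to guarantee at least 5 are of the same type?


Pigeonhole: to guarantee k in one of n categories, need (k-1)×n + 1.
k = 5, n = 5
Minimum = (5-1) × 5 + 1 = 4 × 5 + 1

21


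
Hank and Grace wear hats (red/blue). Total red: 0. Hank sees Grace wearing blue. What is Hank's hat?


Total red = 0, Grace = blue
Red accounted for: 0
Remaining for Hank: 0
Hank's hat is blue.

blue


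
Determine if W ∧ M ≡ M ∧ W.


Expression 1: W ∧ M
Expression 2: M ∧ W
Truth table (W M | Expr1 Expr2):
  T T |   T     T
  T F |   F     F
  F T |   F     F
  F F |   F     F
All 4 rows agree, so the expressions are logically equivalent.

Yes


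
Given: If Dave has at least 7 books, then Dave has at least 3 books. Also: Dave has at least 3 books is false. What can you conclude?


Modus tollens: P → Q, ¬Q ⊢ ¬P
P: Dave has at least 7 books
Q: Dave has at least 3 books
We have P → Q and Q is false.
By modus tollens, P must be false.

It is not the case that Dave has at least 7 books


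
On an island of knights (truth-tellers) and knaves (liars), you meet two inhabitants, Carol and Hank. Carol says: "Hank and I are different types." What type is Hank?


Carol says: "Hank and I are different types."
Case 1: Carol is a Knight (truth-teller)
  Statement is true → they ARE different → Hank is a Knave
Case 2: Carol is a Knave (liar)
  Statement is false → they are NOT different → Hank is a Knave
In both cases, Hank is a Knave.

Knave


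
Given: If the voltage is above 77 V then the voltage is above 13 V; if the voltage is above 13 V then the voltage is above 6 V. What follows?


Hypothetical syllogism: P → Q, Q → R ⊢ P → R
Premise 1: the voltage is above 77 V → the voltage is above 13 V
Premise 2: the voltage is above 13 V → the voltage is above 6 V
Chain the implications: the middle term (the voltage is above 13 V) links the two.
Conclusion: If the voltage is above 77 V, then the voltage is above 6 V.

If the voltage is above 77 V, then the voltage is above 6 V.


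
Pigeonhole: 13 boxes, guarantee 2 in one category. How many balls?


Pigeonhole: to guarantee k in one of n categories, need (k-1)×n + 1.
k = 2, n = 13
Minimum = (2-1) × 13 + 1 = 1 × 13 + 1

14


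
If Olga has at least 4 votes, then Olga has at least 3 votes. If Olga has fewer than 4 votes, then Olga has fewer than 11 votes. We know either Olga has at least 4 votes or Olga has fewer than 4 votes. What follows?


Constructive dilemma: (P → Q) ∧ (R → S), P ∨ R ⊢ Q ∨ S
Premise 1: Olga has at least 4 votes → Olga has at least 3 votes
Premise 2: Olga has fewer than 4 votes → Olga has fewer than 11 votes
Premise 3: Olga has at least 4 votes ∨ Olga has fewer than 4 votes
Case 1: Assuming Olga has at least 4 votes, then by Premise 1, Olga has at least 3 votes.
Case 2: Assuming Olga has fewer than 4 votes, then by Premise 2, Olga has fewer than 11 votes.
Since one of Olga has at least 4 votes or Olga has fewer than 4 votes must hold, we get Olga has at least 3 votes or Olga has fewer than 11 votes.

Olga has at least 3 votes or Olga has fewer than 11 votes.


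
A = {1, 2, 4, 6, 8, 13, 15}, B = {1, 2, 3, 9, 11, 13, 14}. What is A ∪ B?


A = {1, 2, 4, 6, 8, 13, 15}
B = {1, 2, 3, 9, 11, 13, 14}
Operation: union
All elements combined: 1, 2, 3, 4, 6, 8, 9, 11, 13, 14, 15

{1, 2, 3, 4, 6, 8, 9, 11, 13, 14, 15}


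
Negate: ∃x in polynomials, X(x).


Original: ∃x X(x)
Rule: ¬∀→∃, ¬∃→∀, negate predicate.
Negation: ∀x ¬X(x)

∀x ¬X(x)


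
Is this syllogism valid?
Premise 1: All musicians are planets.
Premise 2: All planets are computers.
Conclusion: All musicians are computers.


Premise 1: All musicians are planets.
Premise 2: All planets are computers.
Conclusion: All musicians are computers.
Barbara syllogism (AAA-1): All A are B, All B are C → All A are C.
Middle term (planets) distributed in premise 2.

Valid


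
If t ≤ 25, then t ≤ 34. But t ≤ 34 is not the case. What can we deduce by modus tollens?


Modus tollens: P → Q, ¬Q ⊢ ¬P
P: t ≤ 25
Q: t ≤ 34
We have P → Q and Q is false.
By modus tollens, P must be false.

It is not the case that t ≤ 25


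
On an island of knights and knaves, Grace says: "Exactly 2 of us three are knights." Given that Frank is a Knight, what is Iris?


Grace claims exactly 2 knights among Grace, Frank, Iris.
Given: Frank is a Knight.

Case 1: Grace is a Knight (tells truth)
  Then exactly 2 of the three are knights.
  Counting Grace, Frank: 2 knight(s) so far. Need 0 more → Iris = Knave.
Case 2: Grace is a Knave (lies)
  Then the count is NOT 2.
  If Iris = Knight, count = 2 = 2 → claim would be true, contradicts lie.
  If Iris = Knave, count = 1 ≠ 2 → lie confirmed ✓

Iris is a Knave.

Knave


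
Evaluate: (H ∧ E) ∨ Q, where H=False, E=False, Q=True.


H = False, E = False, Q = True
Expression: (H ∧ E) ∨ Q
Step 1: H ∧ E = False AND False = False
Step 2: (False) ∨ Q = False OR True = True

True


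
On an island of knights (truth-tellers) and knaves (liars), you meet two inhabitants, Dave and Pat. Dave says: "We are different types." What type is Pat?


Dave says: "We are different types."
Case 1: Dave is a Knight (truth-teller)
  Statement is true → they ARE different → Pat is a Knave
Case 2: Dave is a Knave (liar)
  Statement is false → they are NOT different → Pat is a Knave
In both cases, Pat is a Knave.

Knave


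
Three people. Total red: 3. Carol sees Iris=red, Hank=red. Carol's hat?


Total red = 3, seen red = 2
Own red = 3 - 2 = 1
Carol's hat is red.

red


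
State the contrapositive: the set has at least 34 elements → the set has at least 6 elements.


Original: If the set has at least 34 elements, then the set has at least 6 elements
Contrapositive: If ¬Q, then ¬P
Negate Q: not (the set has at least 6 elements)
Negate P: not (the set has at least 34 elements)

If not (the set has at least 6 elements), then not (the set has at least 34 elements).


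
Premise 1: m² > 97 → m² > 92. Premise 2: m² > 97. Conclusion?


Modus ponens: P → Q, P ⊢ Q
P: m² > 97
Q: m² > 92
We have P → Q and P is true.
By modus ponens, Q must be true.

m² > 92


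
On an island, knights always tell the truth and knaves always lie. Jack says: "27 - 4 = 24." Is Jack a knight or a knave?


Statement: "27 - 4 = 24."
Actual: 27 - 4 = 23
Claimed: 24
Statement is FALSE → Jack lies → Knave

Knave


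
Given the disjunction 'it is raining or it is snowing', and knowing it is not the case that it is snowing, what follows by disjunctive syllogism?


Disjunctive syllogism: P ∨ Q, ¬P ⊢ Q
Disjunction: it is raining ∨ it is snowing
We know it is not the case that it is snowing.
By disjunctive syllogism, the other disjunct must be true.

It is raining


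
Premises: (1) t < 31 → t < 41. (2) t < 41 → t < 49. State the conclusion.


Hypothetical syllogism: P → Q, Q → R ⊢ P → R
Premise 1: t < 31 → t < 41
Premise 2: t < 41 → t < 49
Chain the implications: the middle term (t < 41) links the two.
Conclusion: If t < 31, then t < 49.

If t < 31, then t < 49.


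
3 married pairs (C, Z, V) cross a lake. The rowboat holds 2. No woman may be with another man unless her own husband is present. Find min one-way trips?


Label couples C, Z, V (H = husband, W = wife).
Counting alone: 6 people, the rowboat carries 2 and someone must bring it back, so each round trip nets at most +1 on the far side until the last crossing → at least 9 trips. The jealousy constraint makes 9 impossible; the shortest valid schedule has 11:
1. WC+WZ →  (far: WC,WZ; near: HC,HZ,HV,WV)
2. WC ←       (far: WZ; near: HC,HZ,HV,WC,WV)
3. WC+WV →  (far: WC,WZ,WV; near: HC,HZ,HV)
4. WC ←       (far: WZ,WV; near: HC,HZ,HV,WC)
5. HZ+HV →  (far: HZ,WZ,HV,WV; near: HC,WC)
6. HZ+WZ ←  (far: HV,WV; near: HC,WC,HZ,WZ)
7. HC+HZ →  (far: HC,HZ,HV,WV; near: WC,WZ)
8. WV ←       (far: HC,HZ,HV; near: WC,WZ,WV)
9. WC+WZ →  (far: HC,WC,HZ,WZ,HV; near: WV)
10. HV ←      (far: HC,WC,HZ,WZ; near: HV,WV)
11. HV+WV → (far: all six; near: empty)
In every state each wife is either with her husband or with no other man.
Minimum trips = 11

11


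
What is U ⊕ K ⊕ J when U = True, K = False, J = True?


U = True, K = False, J = True
Step 1: U ⊕ K = True XOR False = True
Step 2: True ⊕ J = True XOR True = False
XOR is true when an odd number of operands are true.

False


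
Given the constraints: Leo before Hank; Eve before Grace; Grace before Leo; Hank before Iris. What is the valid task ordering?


Constraints: Leo before Hank; Eve before Grace; Grace before Leo; Hank before Iris
Method: repeatedly schedule the remaining task that has no remaining task required before it.
  Step 1: remaining {Eve, Iris, Leo, Grace, Hank}; every task except Eve still has a predecessor pending → schedule Eve.
  Step 2: remaining {Iris, Leo, Grace, Hank}; every task except Grace still has a predecessor pending → schedule Grace.
  Step 3: remaining {Iris, Leo, Hank}; every task except Leo still has a predecessor pending → schedule Leo.
  Step 4: remaining {Iris, Hank}; every task except Hank still has a predecessor pending → schedule Hank.
  Step 5: only Iris remains → schedule Iris.
Resulting order:

Eve → Grace → Leo → Hank → Iris


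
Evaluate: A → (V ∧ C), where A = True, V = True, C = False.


A = True, V = True, C = False
Step 1: V ∧ C = True AND False = False
Step 2: A → (False): false only when A=True and consequent=False.
Result: False

False


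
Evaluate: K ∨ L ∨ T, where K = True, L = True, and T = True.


K = True, L = True, T = True
Step 1: K ∨ L = True OR True = True
Step 2: True ∨ T = True OR True = True
OR is true when at least one operand is true.

True


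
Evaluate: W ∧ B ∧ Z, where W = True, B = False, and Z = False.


W = True, B = False, Z = False
Step 1: W ∧ B = True AND False = False
Step 2: (False) ∧ Z = (False) AND False = False
AND is true only when ALL operands are true.

False


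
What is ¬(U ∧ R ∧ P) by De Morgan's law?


De Morgan's law: ¬(P ∧ Q ∧ R) ≡ ¬P ∨ ¬Q ∨ ¬R
¬(U ∧ R ∧ P) = ¬U ∨ ¬R ∨ ¬P

¬U ∨ ¬R ∨ ¬P


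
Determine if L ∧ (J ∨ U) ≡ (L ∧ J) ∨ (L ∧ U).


Expression 1: L ∧ (J ∨ U)
Expression 2: (L ∧ J) ∨ (L ∧ U)
Truth table (L J U | Expr1 Expr2):
  T T T |   T     T
  T T F |   T     T
  T F T |   T     T
  T F F |   F     F
  F T T |   F     F
  F T F |   F     F
  F F T |   F     F
  F F F |   F     F
All 8 rows agree, so the expressions are logically equivalent.

Yes


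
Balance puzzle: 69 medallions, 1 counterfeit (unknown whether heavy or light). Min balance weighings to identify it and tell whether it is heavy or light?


Let n = 69. 138 possibilities (n medallions × lighter/heavier); each weighing has 3 outcomes.
Bound for k weighings: say the first weighing puts j medallions on each pan. If it tips, the 2j weighed medallions remain suspects (each with a known direction) and k-1 weighings give 3^(k-1) outcomes; 3^(k-1) is odd, so 2j ≤ 3^(k-1) - 1. If it balances, the n - 2j unweighed medallions remain with direction unknown: 2(n - 2j) ≤ 3^(k-1) - 1 by the same parity argument. Adding, n ≤ (3^(k-1) - 1) + (3^(k-1) - 1)/2 = (3^k - 3)/2, and the classical three-group strategy achieves this (3 medallions in 2 weighings, 12 in 3, 39 in 4, 120 in 5).
So we need the smallest k with (3^k - 3)/2 ≥ 69.
k = 4: (3^4 - 3)/2 = 39 < 69 ✗
k = 5: (3^5 - 3)/2 = 120 ≥ 69 ✓

5


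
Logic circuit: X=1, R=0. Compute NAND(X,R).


X AND R = 0
NOT(0) = 1

1


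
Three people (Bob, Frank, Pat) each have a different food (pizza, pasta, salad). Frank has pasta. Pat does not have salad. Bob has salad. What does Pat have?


From clues:
  Bob → salad
  Frank → pasta
By elimination, Pat gets the remaining.

pizza


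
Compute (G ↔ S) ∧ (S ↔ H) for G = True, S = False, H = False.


G = True, S = False, H = False
Step 1: G ↔ S is true when G and S have the same value. Result: False
Step 2: S ↔ H is true when S and H have the same value. Result: True
Step 3: False ∧ True = False

False


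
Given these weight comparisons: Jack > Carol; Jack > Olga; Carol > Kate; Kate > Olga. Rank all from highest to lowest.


Constraints: Jack > Carol; Jack > Olga; Carol > Kate; Kate > Olga
Method: at each step, the next-highest is the one remaining person who never appears on the smaller side of a constraint between remaining people.
  Step 1: remaining {Carol, Olga, Kate, Jack}; on the smaller side: {Carol, Olga, Kate} → Jack is next (Jack > Carol; Jack > Olga).
  Step 2: remaining {Carol, Olga, Kate}; on the smaller side: {Olga, Kate} → Carol is next (Carol > Kate).
  Step 3: remaining {Olga, Kate}; on the smaller side: {Olga} → Kate is next (Kate > Olga).
  Step 4: only Olga remains → lowest.
Final ranking (highest to lowest):

Jack > Carol > Kate > Olga


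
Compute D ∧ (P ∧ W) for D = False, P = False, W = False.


D = False, P = False, W = False
Step 1: P ∧ W = False AND False = False
Step 2: D ∧ False = False AND False = False
AND is true only when ALL operands are true.

False


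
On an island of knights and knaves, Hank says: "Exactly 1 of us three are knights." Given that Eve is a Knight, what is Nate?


Hank claims exactly 1 knights among Hank, Eve, Nate.
Given: Eve is a Knight.

Case 1: Hank is a Knight (tells truth)
  Then exactly 1 of the three are knights.
  Counting Hank, Eve: 2 knight(s) so far. Need -1 more → impossible.
Case 2: Hank is a Knave (lies)
  Then the count is NOT 1.
  If Nate = Knave, count = 1 = 1 → claim would be true, contradicts lie.
  If Nate = Knight, count = 2 ≠ 1 → lie confirmed ✓

Nate is a Knight.

Knight


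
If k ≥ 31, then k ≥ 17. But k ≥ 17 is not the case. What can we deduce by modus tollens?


Modus tollens: P → Q, ¬Q ⊢ ¬P
P: k ≥ 31
Q: k ≥ 17
We have P → Q and Q is false.
By modus tollens, P must be false.

It is not the case that k ≥ 31


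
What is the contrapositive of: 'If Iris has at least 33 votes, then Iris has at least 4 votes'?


Original: If Iris has at least 33 votes, then Iris has at least 4 votes
Contrapositive: If ¬Q, then ¬P
Negate Q: not (Iris has at least 4 votes)
Negate P: not (Iris has at least 33 votes)

If not (Iris has at least 4 votes), then not (Iris has at least 33 votes).


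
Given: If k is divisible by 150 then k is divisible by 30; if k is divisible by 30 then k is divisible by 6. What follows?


Hypothetical syllogism: P → Q, Q → R ⊢ P → R
Premise 1: k is divisible by 150 → k is divisible by 30
Premise 2: k is divisible by 30 → k is divisible by 6
Chain the implications: the middle term (k is divisible by 30) links the two.
Conclusion: If k is divisible by 150, then k is divisible by 6.

If k is divisible by 150, then k is divisible by 6.


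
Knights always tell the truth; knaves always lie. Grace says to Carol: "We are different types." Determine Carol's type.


Grace says: "We are different types."
Case 1: Grace is a Knight (truth-teller)
  Statement is true → they ARE different → Carol is a Knave
Case 2: Grace is a Knave (liar)
  Statement is false → they are NOT different → Carol is a Knave
In both cases, Carol is a Knave.

Knave


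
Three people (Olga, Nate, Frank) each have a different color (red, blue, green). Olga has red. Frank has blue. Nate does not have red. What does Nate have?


From clues:
  Frank → blue
  Olga → red
By elimination, Nate gets the remaining.

green


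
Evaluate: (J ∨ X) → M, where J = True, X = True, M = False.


J = True, X = True, M = False
Step 1: J ∨ X = True OR True = True
Step 2: (True) → M: false only when antecedent=True and M=False.
Result: False

False


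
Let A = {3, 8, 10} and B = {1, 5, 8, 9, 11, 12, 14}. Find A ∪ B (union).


A = {3, 8, 10}
B = {1, 5, 8, 9, 11, 12, 14}
Operation: union
All elements combined: 1, 3, 5, 8, 9, 10, 11, 12, 14

{1, 3, 5, 8, 9, 10, 11, 12, 14}


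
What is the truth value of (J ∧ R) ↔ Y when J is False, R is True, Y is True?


J = False, R = True, Y = True
Step 1: J ∧ R = False AND True = False
Step 2: (False) ↔ Y: true when both sides have same truth value.
Result: False ↔ True = False

False


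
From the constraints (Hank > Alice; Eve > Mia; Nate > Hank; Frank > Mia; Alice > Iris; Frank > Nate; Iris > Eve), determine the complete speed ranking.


Constraints: Hank > Alice; Eve > Mia; Nate > Hank; Frank > Mia; Alice > Iris; Frank > Nate; Iris > Eve
Method: at each step, the next-highest is the one remaining person who never appears on the smaller side of a constraint between remaining people.
  Step 1: remaining {Hank, Eve, Nate, Frank, Mia, Alice, Iris}; on the smaller side: {Hank, Eve, Nate, Mia, Alice, Iris} → Frank is next (Frank > Mia; Frank > Nate).
  Step 2: remaining {Hank, Eve, Nate, Mia, Alice, Iris}; on the smaller side: {Hank, Eve, Mia, Alice, Iris} → Nate is next (Nate > Hank).
  Step 3: remaining {Hank, Eve, Mia, Alice, Iris}; on the smaller side: {Eve, Mia, Alice, Iris} → Hank is next (Hank > Alice).
  Step 4: remaining {Eve, Mia, Alice, Iris}; on the smaller side: {Eve, Mia, Iris} → Alice is next (Alice > Iris).
  Step 5: remaining {Eve, Mia, Iris}; on the smaller side: {Eve, Mia} → Iris is next (Iris > Eve).
  Step 6: remaining {Eve, Mia}; on the smaller side: {Mia} → Eve is next (Eve > Mia).
  Step 7: only Mia remains → lowest.
Final ranking (highest to lowest):

Frank > Nate > Hank > Alice > Iris > Eve > Mia


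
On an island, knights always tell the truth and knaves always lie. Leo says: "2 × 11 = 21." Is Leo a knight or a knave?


Statement: "2 × 11 = 21."
Actual: 2 × 11 = 22
Claimed: 21
Statement is FALSE → Leo lies → Knave

Knave


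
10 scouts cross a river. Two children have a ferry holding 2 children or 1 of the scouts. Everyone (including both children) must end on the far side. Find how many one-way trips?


Per crossing of one of the scouts: children→, one←, one of the scouts→, one← = 4 trips
10 × 4 = 40, + 1 final children→ = 41
Minimum trips = 41

41


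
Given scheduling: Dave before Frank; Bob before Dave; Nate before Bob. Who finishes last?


Constraints: Dave before Frank; Bob before Dave; Nate before Bob
The last task can have nothing scheduled after it, so it must never appear on the left of a 'before'.
Tasks appearing before some other task: Dave, Bob, Nate.
The only task not in that list is Frank → it is last.

Frank


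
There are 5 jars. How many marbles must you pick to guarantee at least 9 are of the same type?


Pigeonhole: to guarantee k in one of n categories, need (k-1)×n + 1.
k = 9, n = 5
Minimum = (9-1) × 5 + 1 = 8 × 5 + 1

41


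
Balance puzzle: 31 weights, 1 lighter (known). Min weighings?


Each weighing has 3 outcomes (left heavy / balance / right heavy), so k weighings distinguish at most 3^k cases; splitting into three near-equal groups achieves this.
Need 3^k ≥ 31: 3^3 = 27 < 31 ≤ 3^4 = 81
k = ⌈log₃(31)⌉ = 4

4


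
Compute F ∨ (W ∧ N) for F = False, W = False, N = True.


F = False, W = False, N = True
Step 1: W ∧ N = False AND True = False
Step 2: F ∨ False = False OR False = False
AND evaluated first (higher precedence); then OR applied.

False


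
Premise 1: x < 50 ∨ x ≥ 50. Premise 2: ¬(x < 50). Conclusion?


Disjunctive syllogism: P ∨ Q, ¬P ⊢ Q
Disjunction: x < 50 ∨ x ≥ 50
We know it is not the case that x < 50.
By disjunctive syllogism, the other disjunct must be true.

x ≥ 50


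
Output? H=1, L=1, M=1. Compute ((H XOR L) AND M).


H XOR L = 1^1 = 0
0 AND 1 = 0

0


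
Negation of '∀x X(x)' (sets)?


Original: ∀x X(x)
Rule: ¬∀→∃, ¬∃→∀, negate predicate.
Negation: ∃x ¬X(x)

∃x ¬X(x)


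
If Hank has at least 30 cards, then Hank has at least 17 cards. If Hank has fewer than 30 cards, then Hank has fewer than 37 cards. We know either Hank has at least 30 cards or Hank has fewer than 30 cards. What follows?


Constructive dilemma: (P → Q) ∧ (R → S), P ∨ R ⊢ Q ∨ S
Premise 1: Hank has at least 30 cards → Hank has at least 17 cards
Premise 2: Hank has fewer than 30 cards → Hank has fewer than 37 cards
Premise 3: Hank has at least 30 cards ∨ Hank has fewer than 30 cards
Case 1: Assuming Hank has at least 30 cards, then by Premise 1, Hank has at least 17 cards.
Case 2: Assuming Hank has fewer than 30 cards, then by Premise 2, Hank has fewer than 37 cards.
Since one of Hank has at least 30 cards or Hank has fewer than 30 cards must hold, we get Hank has at least 17 cards or Hank has fewer than 37 cards.

Hank has at least 17 cards or Hank has fewer than 37 cards.


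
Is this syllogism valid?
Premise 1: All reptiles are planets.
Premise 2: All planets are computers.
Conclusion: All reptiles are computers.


Premise 1: All reptiles are planets.
Premise 2: All planets are computers.
Conclusion: All reptiles are computers.
Barbara syllogism (AAA-1): All A are B, All B are C → All A are C.
Middle term (planets) distributed in premise 2.

Valid


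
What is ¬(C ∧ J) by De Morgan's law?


De Morgan's law: ¬(P ∧ Q) ≡ ¬P ∨ ¬Q
¬(C ∧ J) = ¬C ∨ ¬J

¬C ∨ ¬J


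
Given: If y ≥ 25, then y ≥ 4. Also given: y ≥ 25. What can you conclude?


Modus ponens: P → Q, P ⊢ Q
P: y ≥ 25
Q: y ≥ 4
We have P → Q and P is true.
By modus ponens, Q must be true.

y ≥ 4


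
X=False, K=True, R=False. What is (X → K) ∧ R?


X = False, K = True, R = False
Expression: (X → K) ∧ R
Step 1: X → K = False → True (false only if X=True, K=False) = True
Step 2: (True) ∧ R = True AND False = False

False


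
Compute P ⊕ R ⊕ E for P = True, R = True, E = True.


P = True, R = True, E = True
Step 1: P ⊕ R = True XOR True = False
Step 2: False ⊕ E = False XOR True = True
XOR is true when an odd number of operands are true.

True
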